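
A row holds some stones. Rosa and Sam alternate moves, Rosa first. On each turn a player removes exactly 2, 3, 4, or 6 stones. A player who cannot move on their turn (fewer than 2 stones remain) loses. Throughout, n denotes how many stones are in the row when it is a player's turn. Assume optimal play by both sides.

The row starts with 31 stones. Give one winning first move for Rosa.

Remove 6, leaving 25.

Positions with no move are L. A position that does have a move is losing for the player to move precisely when every available move leads to a winning position for the opponent. Fill in the labels:
n=0: no move → L
n=1: no move → L
n=2: →0(L), so W
n=3: →1(L), so W
n=4: →1(L), so W
n=5: →1(L), so W
n=6: →0(L), so W
n=7: →1(L), so W
n=8: →6(W), 5(W), 4(W), 2(W) — all W, so L
n=9: →7(W), 6(W), 5(W), 3(W) — all W, so L
n=10: →8(L), so W
n=11: →9(L), so W
n=12: →9(L), so W
n=13: →9(L), so W
n=14: →8(L), so W
n=15: →9(L), so W
n=16: →14(W), 13(W), 12(W), 10(W) — all W, so L
n=17: →15(W), 14(W), 13(W), 11(W) — all W, so L
n=18: →16(L), so W
n=19: →17(L), so W
n=20: →17(L), so W
n=21: →17(L), so W
n=22: →16(L), so W
n=23: →17(L), so W
n=24: →22(W), 21(W), 20(W), 18(W) — all W, so L
n=25: →23(W), 22(W), 21(W), 19(W) — all W, so L
n=26: →24(L), so W
n=27: →25(L), so W
n=28: →25(L), so W
n=29: →25(L), so W
n=30: →24(L), so W
n=31: →25(L), so W
From 31, the L positions reachable in one move are: 25.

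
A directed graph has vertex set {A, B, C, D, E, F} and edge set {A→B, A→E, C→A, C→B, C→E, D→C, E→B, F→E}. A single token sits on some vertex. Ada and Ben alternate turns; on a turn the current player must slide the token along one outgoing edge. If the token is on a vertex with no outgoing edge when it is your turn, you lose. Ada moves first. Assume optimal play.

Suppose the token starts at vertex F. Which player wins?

Use the standard recursion: the mover loses at a terminal position; elsewhere, the mover wins exactly when some move hands the opponent an L position.
Every edge goes from a vertex to one that appears earlier in the order B, E, A, C, D, F, so processing vertices in that order labels each vertex after all of its successors.
B: no outgoing edge → L
E: W (go to B, an L position)
A: W (go to B, an L position)
C: W (go to B, an L position)
D: L (sole option C(W) is W)
F: L (sole option E(W) is W)
Every move from F reaches a W position, so the mover loses.

Ben wins.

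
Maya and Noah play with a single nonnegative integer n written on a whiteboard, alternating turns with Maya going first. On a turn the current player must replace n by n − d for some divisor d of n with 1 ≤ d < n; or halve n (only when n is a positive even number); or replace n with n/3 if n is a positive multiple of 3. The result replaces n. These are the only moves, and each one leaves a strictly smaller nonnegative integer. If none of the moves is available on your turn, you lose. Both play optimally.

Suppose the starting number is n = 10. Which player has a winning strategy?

Classify positions by backward induction: terminal positions (no move available) are L. From any other position, the mover wins iff some move reaches an L.
n=0: no move → L
n=1: no move → L
n=2: W (go to 1, an L position)
n=3: W (go to 1, an L position)
n=4: L (options 2(W), 3(W) are all W)
n=5: W (go to 4, an L position)
n=6: W (go to 4, an L position)
n=7: L (sole option 6(W) is W)
n=8: W (go to 4, an L position)
n=9: L (options 3(W), 6(W), 8(W) are all W)
n=10: W (go to 9, an L position)
The starting position 10 is W: Maya should move to 9, handing over an L position.

Maya wins.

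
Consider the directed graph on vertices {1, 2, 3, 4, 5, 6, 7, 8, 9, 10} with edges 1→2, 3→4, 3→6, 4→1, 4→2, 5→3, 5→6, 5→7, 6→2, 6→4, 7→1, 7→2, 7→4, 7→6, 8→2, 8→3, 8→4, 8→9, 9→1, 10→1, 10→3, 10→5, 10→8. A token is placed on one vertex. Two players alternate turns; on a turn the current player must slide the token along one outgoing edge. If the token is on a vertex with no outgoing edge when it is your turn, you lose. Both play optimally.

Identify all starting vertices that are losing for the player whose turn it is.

Label each position W (a win for the player to move) or L (a loss). A position with no legal move is L; any other position is W exactly when some move reaches an L, and L when every move reaches a W.
Every edge goes from a vertex to one that appears earlier in the order 2, 1, 4, 6, 3, 7, 9, 5, 8, 10, so processing vertices in that order labels each vertex after all of its successors.
2: no outgoing edge → L
1: W (go to 2, an L position)
4: W (go to 2, an L position)
6: W (go to 2, an L position)
3: L (options 6(W), 4(W) are all W)
7: W (go to 2, an L position)
9: L (sole option 1(W) is W)
5: W (go to 3, an L position)
8: W (go to 9, an L position)
10: W (go to 3, an L position)
The losing starting vertices are exactly the entries labelled L in this table (3 of them).

2, 3, 9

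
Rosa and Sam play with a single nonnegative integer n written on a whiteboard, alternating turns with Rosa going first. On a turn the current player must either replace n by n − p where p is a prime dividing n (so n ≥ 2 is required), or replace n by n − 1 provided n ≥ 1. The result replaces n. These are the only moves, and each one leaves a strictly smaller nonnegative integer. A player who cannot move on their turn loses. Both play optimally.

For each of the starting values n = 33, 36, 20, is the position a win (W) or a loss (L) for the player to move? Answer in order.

Work bottom-up. With no move the player to move loses. Otherwise the position is W if at least one move leads to an L position for the opponent, and L if every move leads to a W.
n=0: no move → L
n=1: reaches L-position 0 → W
n=2: reaches L-position 0 → W
n=3: reaches L-position 0 → W
n=4: only reaches 2(W), 3(W), all W → L
n=5: reaches L-position 0 → W
n=6: reaches L-position 4 → W
n=7: reaches L-position 0 → W
n=8: only reaches 6(W), 7(W), all W → L
n=9: reaches L-position 8 → W
n=10: reaches L-position 8 → W
n=11: reaches L-position 0 → W
n=12: only reaches 9(W), 10(W), 11(W), all W → L
n=13: reaches L-position 0 → W
n=14: reaches L-position 12 → W
n=15: reaches L-position 12 → W
n=16: only reaches 14(W), 15(W), all W → L
n=17: reaches L-position 0 → W
n=18: reaches L-position 16 → W
n=19: reaches L-position 0 → W
n=20: only reaches 15(W), 18(W), 19(W), all W → L
n=21: reaches L-position 20 → W
n=22: reaches L-position 20 → W
n=23: reaches L-position 0 → W
n=24: only reaches 21(W), 22(W), 23(W), all W → L
n=25: reaches L-position 20 → W
n=26: reaches L-position 24 → W
n=27: reaches L-position 24 → W
n=28: only reaches 21(W), 26(W), 27(W), all W → L
n=29: reaches L-position 0 → W
n=30: reaches L-position 28 → W
n=31: reaches L-position 0 → W
n=32: only reaches 30(W), 31(W), all W → L
n=33: reaches L-position 32 → W
n=34: reaches L-position 32 → W
n=35: reaches L-position 28 → W
n=36: only reaches 33(W), 34(W), 35(W), all W → L

33: W, 36: L, 20: L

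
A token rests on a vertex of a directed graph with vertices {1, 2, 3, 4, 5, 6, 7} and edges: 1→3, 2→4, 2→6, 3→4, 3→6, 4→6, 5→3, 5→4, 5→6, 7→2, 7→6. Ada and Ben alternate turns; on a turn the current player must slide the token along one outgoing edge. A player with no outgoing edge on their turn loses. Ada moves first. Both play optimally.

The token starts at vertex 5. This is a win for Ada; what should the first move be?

Compute win/loss labels from the base case upward. A position with no move is L. Any other position is W if it can reach an L in one move, else L.
Every edge goes from a vertex to one that appears earlier in the order 6, 4, 3, 2, 5, 1, 7, so processing vertices in that order labels each vertex after all of its successors.
6: no outgoing edge → L
4: W (go to 6, an L position)
3: W (go to 6, an L position)
2: W (go to 6, an L position)
5: W (go to 6, an L position)
1: L (sole option 3(W) is W)
7: W (go to 6, an L position)
From 5, the L positions reachable in one move are: 6.

Move to 6.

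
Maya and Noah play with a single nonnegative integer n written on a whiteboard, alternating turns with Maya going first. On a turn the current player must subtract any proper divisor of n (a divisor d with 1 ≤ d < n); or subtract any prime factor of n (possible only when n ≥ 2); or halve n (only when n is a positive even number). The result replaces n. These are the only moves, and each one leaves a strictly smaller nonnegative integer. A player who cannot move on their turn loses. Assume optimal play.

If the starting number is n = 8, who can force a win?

Maya wins.

Work bottom-up. With no move the player to move loses. Otherwise the position is W if at least one move leads to an L position for the opponent, and L if every move leads to a W.
n=0: no move → L
n=1: no move → L
n=2: can move to 0, which is L ⇒ W
n=3: can move to 0, which is L ⇒ W
n=4: moves to 2(W), 3(W); every one is W ⇒ L
n=5: can move to 0, which is L ⇒ W
n=6: can move to 4, which is L ⇒ W
n=7: can move to 0, which is L ⇒ W
n=8: can move to 4, which is L ⇒ W
From 8 Maya can move to 4, reaching an L position.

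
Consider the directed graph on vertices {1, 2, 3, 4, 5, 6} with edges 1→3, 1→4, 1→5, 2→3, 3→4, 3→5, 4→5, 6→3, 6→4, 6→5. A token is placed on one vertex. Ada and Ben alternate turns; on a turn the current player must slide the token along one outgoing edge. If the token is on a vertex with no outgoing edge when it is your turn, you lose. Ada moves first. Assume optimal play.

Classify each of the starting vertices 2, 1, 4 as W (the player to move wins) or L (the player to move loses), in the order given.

Use the standard recursion: the mover loses at a terminal position; elsewhere, the mover wins exactly when some move hands the opponent an L position.
Every edge goes from a vertex to one that appears earlier in the order 5, 4, 3, 6, 2, 1, so processing vertices in that order labels each vertex after all of its successors.
5: no outgoing edge → L
4: reaches L-position 5 → W
3: reaches L-position 5 → W
6: reaches L-position 5 → W
2: only reaches 3(W), which is W → L
1: reaches L-position 5 → W

2: L, 1: W, 4: W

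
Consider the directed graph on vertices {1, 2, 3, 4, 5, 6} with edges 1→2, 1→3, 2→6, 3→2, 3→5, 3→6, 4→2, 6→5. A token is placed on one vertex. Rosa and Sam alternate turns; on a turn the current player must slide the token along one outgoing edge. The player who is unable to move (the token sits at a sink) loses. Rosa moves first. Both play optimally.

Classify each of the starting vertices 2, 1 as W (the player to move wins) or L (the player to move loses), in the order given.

2: L, 1: W

Classify positions by backward induction: terminal positions (no move available) are L. From any other position, the mover wins iff some move reaches an L.
Every edge goes from a vertex to one that appears earlier in the order 5, 6, 2, 3, 4, 1, so processing vertices in that order labels each vertex after all of its successors.
5: no outgoing edge → L
6: W (go to 5, an L position)
2: L (sole option 6(W) is W)
3: W (go to 2, an L position)
4: W (go to 2, an L position)
1: W (go to 2, an L position)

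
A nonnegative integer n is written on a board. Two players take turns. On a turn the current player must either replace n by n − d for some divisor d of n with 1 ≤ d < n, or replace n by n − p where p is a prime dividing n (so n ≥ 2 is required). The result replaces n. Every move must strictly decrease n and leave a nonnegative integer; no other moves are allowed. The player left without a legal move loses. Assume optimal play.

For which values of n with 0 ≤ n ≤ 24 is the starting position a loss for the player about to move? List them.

Use the standard recursion: the mover loses at a terminal position; elsewhere, the mover wins exactly when some move hands the opponent an L position.
n=0: no move → L
n=1: no move → L
n=2: reaches L-position 0 → W
n=3: reaches L-position 0 → W
n=4: only reaches 2(W), 3(W), all W → L
n=5: reaches L-position 0 → W
n=6: reaches L-position 4 → W
n=7: reaches L-position 0 → W
n=8: reaches L-position 4 → W
n=9: only reaches 6(W), 8(W), all W → L
n=10: reaches L-position 9 → W
n=11: reaches L-position 0 → W
n=12: reaches L-position 9 → W
n=13: reaches L-position 0 → W
n=14: only reaches 7(W), 12(W), 13(W), all W → L
n=15: reaches L-position 14 → W
n=16: reaches L-position 14 → W
n=17: reaches L-position 0 → W
n=18: reaches L-position 9 → W
n=19: reaches L-position 0 → W
n=20: only reaches 10(W), 15(W), 16(W), 18(W), 19(W), all W → L
n=21: reaches L-position 14 → W
n=22: reaches L-position 20 → W
n=23: reaches L-position 0 → W
n=24: reaches L-position 20 → W
The losing starting values of n are exactly the entries labelled L in this table (6 of them).

0, 1, 4, 9, 14, 20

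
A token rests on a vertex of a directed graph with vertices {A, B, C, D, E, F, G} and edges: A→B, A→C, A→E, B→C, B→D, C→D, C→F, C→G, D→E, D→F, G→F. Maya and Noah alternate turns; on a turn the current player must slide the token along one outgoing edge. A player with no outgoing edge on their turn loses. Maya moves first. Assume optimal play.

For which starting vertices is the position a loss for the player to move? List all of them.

Label each position W (a win for the player to move) or L (a loss). A position with no legal move is L; any other position is W exactly when some move reaches an L, and L when every move reaches a W.
Every edge goes from a vertex to one that appears earlier in the order E, F, D, G, C, B, A, so processing vertices in that order labels each vertex after all of its successors.
E: no outgoing edge → L
F: no outgoing edge → L
D: reaches L-position F → W
G: reaches L-position F → W
C: reaches L-position F → W
B: only reaches C(W), D(W), all W → L
A: reaches L-position B → W
The losing starting vertices are exactly the entries labelled L in this table (3 of them).

B, E, F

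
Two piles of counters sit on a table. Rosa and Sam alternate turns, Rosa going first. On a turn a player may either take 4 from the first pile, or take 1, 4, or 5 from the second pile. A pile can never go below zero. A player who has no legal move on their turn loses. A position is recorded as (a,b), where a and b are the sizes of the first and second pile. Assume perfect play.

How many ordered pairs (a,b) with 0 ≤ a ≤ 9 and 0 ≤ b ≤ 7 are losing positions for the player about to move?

20

Classify positions by backward induction: terminal positions (no move available) are L. From any other position, the mover wins iff some move reaches an L.
Every move lowers a or b (never raises either), so fill the grid row by row in increasing a, and left to right within a row: each cell's successors are then already labelled.
      b=0  b=1  b=2  b=3  b=4  b=5  b=6  b=7
a=0:    L    W    L    W    W    W    W    W
a=1:    L    W    L    W    W    W    W    W
a=2:    L    W    L    W    W    W    W    W
a=3:    L    W    L    W    W    W    W    W
a=4:    W    L    W    L    W    W    W    W
a=5:    W    L    W    L    W    W    W    W
a=6:    W    L    W    L    W    W    W    W
a=7:    W    L    W    L    W    W    W    W
a=8:    L    W    L    W    W    W    W    W
a=9:    L    W    L    W    W    W    W    W
Cells with no legal move (terminal, hence L): (0,0), (1,0), (2,0), (3,0).
The remaining L cells, each justified by listing all of its moves:
(0,2): L (sole option (0,1)(W) is W)
(1,2): L (sole option (1,1)(W) is W)
(2,2): L (sole option (2,1)(W) is W)
(3,2): L (sole option (3,1)(W) is W)
(4,1): L (options (0,1)(W), (4,0)(W) are all W)
(4,3): L (options (0,3)(W), (4,2)(W) are all W)
(5,1): L (options (1,1)(W), (5,0)(W) are all W)
(5,3): L (options (1,3)(W), (5,2)(W) are all W)
(6,1): L (options (2,1)(W), (6,0)(W) are all W)
(6,3): L (options (2,3)(W), (6,2)(W) are all W)
(7,1): L (options (3,1)(W), (7,0)(W) are all W)
(7,3): L (options (3,3)(W), (7,2)(W) are all W)
(8,0): L (sole option (4,0)(W) is W)
(8,2): L (options (4,2)(W), (8,1)(W) are all W)
(9,0): L (sole option (5,0)(W) is W)
(9,2): L (options (5,2)(W), (9,1)(W) are all W)
Every other cell has at least one move into one of the L cells above, so it is W.
L cells per row: a=0: 2, a=1: 2, a=2: 2, a=3: 2, a=4: 2, a=5: 2, a=6: 2, a=7: 2, a=8: 2, a=9: 2; total 20.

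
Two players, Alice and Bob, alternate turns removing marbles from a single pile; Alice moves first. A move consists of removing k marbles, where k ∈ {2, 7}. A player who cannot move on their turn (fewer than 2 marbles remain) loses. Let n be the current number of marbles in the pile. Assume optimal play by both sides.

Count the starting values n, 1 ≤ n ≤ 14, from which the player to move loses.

7

Work bottom-up. With no move the player to move loses. Otherwise the position is W if at least one move leads to an L position for the opponent, and L if every move leads to a W.
n=0: no move → L
n=1: no move → L
n=2: reaches L-position 0 → W
n=3: reaches L-position 1 → W
n=4: only reaches 2(W), which is W → L
n=5: only reaches 3(W), which is W → L
n=6: reaches L-position 4 → W
n=7: reaches L-position 5 → W
n=8: reaches L-position 1 → W
n=9: only reaches 7(W), 2(W), all W → L
n=10: only reaches 8(W), 3(W), all W → L
n=11: reaches L-position 9 → W
n=12: reaches L-position 10 → W
n=13: only reaches 11(W), 6(W), all W → L
n=14: only reaches 12(W), 7(W), all W → L
L entries with 1 ≤ n ≤ 14 (n=0 is outside the asked range and is not counted): n = 1, 4, 5, 9, 10, 13, 14; that makes 7.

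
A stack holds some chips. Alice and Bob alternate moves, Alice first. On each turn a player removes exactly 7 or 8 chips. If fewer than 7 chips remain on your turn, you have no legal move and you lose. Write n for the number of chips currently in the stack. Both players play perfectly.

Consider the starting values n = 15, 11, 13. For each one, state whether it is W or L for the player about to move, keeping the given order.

15: L, 11: W, 13: W

Compute win/loss labels from the base case upward. A position with no move is L. Any other position is W if it can reach an L in one move, else L.
n=0: no move → L
n=1: no move → L
n=2: no move → L
n=3: no move → L
n=4: no move → L
n=5: no move → L
n=6: no move → L
n=7: can move to 0, which is L ⇒ W
n=8: can move to 1, which is L ⇒ W
n=9: can move to 2, which is L ⇒ W
n=10: can move to 3, which is L ⇒ W
n=11: can move to 4, which is L ⇒ W
n=12: can move to 5, which is L ⇒ W
n=13: can move to 6, which is L ⇒ W
n=14: can move to 6, which is L ⇒ W
n=15: moves to 8(W), 7(W); every one is W ⇒ L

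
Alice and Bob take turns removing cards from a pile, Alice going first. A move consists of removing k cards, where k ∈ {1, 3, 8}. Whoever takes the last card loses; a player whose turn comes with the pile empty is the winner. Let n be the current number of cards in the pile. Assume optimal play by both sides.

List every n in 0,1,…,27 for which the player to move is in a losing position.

1, 3, 5, 7, 12, 14, 16, 18, 23, 25, 27

Compute win/loss labels from the base case upward. A position with no move is W. Any other position is W if it can reach an L in one move, else L.
n=0: no move; the opponent has just taken the last card and therefore loses → W
n=1: only reaches 0(W), which is W → L
n=2: reaches L-position 1 → W
n=3: only reaches 2(W), 0(W), all W → L
n=4: reaches L-position 3 → W
n=5: only reaches 4(W), 2(W), all W → L
n=6: reaches L-position 5 → W
n=7: only reaches 6(W), 4(W), all W → L
n=8: reaches L-position 7 → W
n=9: reaches L-position 1 → W
n=10: reaches L-position 7 → W
n=11: reaches L-position 3 → W
n=12: only reaches 11(W), 9(W), 4(W), all W → L
n=13: reaches L-position 12 → W
n=14: only reaches 13(W), 11(W), 6(W), all W → L
n=15: reaches L-position 14 → W
n=16: only reaches 15(W), 13(W), 8(W), all W → L
n=17: reaches L-position 16 → W
n=18: only reaches 17(W), 15(W), 10(W), all W → L
n=19: reaches L-position 18 → W
n=20: reaches L-position 12 → W
n=21: reaches L-position 18 → W
n=22: reaches L-position 14 → W
n=23: only reaches 22(W), 20(W), 15(W), all W → L
n=24: reaches L-position 23 → W
n=25: only reaches 24(W), 22(W), 17(W), all W → L
n=26: reaches L-position 25 → W
n=27: only reaches 26(W), 24(W), 19(W), all W → L
The losing starting values of n are exactly the entries labelled L in this table (11 of them).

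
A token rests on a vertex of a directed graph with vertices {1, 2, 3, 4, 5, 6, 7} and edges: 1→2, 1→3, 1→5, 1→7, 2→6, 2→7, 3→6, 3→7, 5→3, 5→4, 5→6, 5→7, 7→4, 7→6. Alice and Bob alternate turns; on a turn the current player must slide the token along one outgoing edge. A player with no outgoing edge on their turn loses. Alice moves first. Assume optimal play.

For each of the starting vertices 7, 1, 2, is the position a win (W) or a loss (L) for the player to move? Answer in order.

Positions with no move are L. A position that does have a move is losing for the player to move precisely when every available move leads to a winning position for the opponent. Fill in the labels:
Every edge goes from a vertex to one that appears earlier in the order 4, 6, 7, 3, 5, 2, 1, so processing vertices in that order labels each vertex after all of its successors.
4: no outgoing edge → L
6: no outgoing edge → L
7: W (go to 6, an L position)
3: W (go to 6, an L position)
5: W (go to 6, an L position)
2: W (go to 6, an L position)
1: L (options 2(W), 5(W), 3(W), 7(W) are all W)

7: W, 1: L, 2: W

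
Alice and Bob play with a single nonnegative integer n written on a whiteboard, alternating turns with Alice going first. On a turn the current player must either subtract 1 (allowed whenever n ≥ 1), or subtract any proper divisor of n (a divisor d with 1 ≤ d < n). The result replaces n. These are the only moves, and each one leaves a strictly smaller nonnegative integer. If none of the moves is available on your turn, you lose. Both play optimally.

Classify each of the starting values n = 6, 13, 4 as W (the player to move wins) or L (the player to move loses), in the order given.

6: W, 13: L, 4: W

Classify positions by backward induction: terminal positions (no move available) are L. From any other position, the mover wins iff some move reaches an L.
n=0: no move → L
n=1: →0(L), so W
n=2: →1(W) only, which is W, so L
n=3: →2(L), so W
n=4: →2(L), so W
n=5: →4(W) only, which is W, so L
n=6: →5(L), so W
n=7: →6(W) only, which is W, so L
n=8: →7(L), so W
n=9: →6(W), 8(W) — all W, so L
n=10: →5(L), so W
n=11: →10(W) only, which is W, so L
n=12: →9(L), so W
n=13: →12(W) only, which is W, so L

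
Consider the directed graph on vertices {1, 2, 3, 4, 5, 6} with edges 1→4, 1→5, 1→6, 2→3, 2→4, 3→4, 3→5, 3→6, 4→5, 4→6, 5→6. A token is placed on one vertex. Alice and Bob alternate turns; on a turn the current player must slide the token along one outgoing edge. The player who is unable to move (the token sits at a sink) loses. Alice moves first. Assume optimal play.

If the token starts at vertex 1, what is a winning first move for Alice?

Label each position W (a win for the player to move) or L (a loss). A position with no legal move is L; any other position is W exactly when some move reaches an L, and L when every move reaches a W.
Every edge goes from a vertex to one that appears earlier in the order 6, 5, 4, 3, 2, 1, so processing vertices in that order labels each vertex after all of its successors.
6: no outgoing edge → L
5: can move to 6, which is L ⇒ W
4: can move to 6, which is L ⇒ W
3: can move to 6, which is L ⇒ W
2: moves to 3(W), 4(W); every one is W ⇒ L
1: can move to 6, which is L ⇒ W
From 1, the L positions reachable in one move are: 6.

Move to 6.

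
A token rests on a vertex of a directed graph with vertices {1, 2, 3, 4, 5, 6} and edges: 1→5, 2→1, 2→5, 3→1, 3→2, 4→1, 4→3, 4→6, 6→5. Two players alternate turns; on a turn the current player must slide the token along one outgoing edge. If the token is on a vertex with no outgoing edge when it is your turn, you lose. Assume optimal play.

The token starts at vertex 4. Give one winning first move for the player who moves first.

Move to 3.

Build the W/L table. Terminal = L. A non-terminal position is W if it has a move to some L; otherwise it is L.
Every edge goes from a vertex to one that appears earlier in the order 5, 1, 6, 2, 3, 4, so processing vertices in that order labels each vertex after all of its successors.
5: no outgoing edge → L
1: W (go to 5, an L position)
6: W (go to 5, an L position)
2: W (go to 5, an L position)
3: L (options 2(W), 1(W) are all W)
4: W (go to 3, an L position)
From 4, the L positions reachable in one move are: 3.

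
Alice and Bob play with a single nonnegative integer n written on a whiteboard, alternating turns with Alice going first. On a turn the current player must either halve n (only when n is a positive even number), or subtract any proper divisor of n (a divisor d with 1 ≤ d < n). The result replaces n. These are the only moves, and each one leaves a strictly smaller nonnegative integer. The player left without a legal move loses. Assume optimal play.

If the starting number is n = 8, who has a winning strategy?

Alice wins.

Label each position W (a win for the player to move) or L (a loss). A position with no legal move is L; any other position is W exactly when some move reaches an L, and L when every move reaches a W.
n=0: no move → L
n=1: no move → L
n=2: →1(L), so W
n=3: →2(W) only, which is W, so L
n=4: →3(L), so W
n=5: →4(W) only, which is W, so L
n=6: →3(L), so W
n=7: →6(W) only, which is W, so L
n=8: →7(L), so W
From 8 Alice can move to 7, reaching an L position.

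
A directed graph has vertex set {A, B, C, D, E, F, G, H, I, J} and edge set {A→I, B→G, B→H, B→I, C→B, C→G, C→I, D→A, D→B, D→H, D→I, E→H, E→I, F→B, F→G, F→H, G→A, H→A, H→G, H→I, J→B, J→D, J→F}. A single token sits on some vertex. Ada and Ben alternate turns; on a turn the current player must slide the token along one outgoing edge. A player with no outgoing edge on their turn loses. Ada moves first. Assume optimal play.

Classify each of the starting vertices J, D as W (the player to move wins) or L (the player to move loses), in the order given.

Classify positions by backward induction: terminal positions (no move available) are L. From any other position, the mover wins iff some move reaches an L.
Every edge goes from a vertex to one that appears earlier in the order I, A, G, H, B, E, F, D, J, C, so processing vertices in that order labels each vertex after all of its successors.
I: no outgoing edge → L
A: W (go to I, an L position)
G: L (sole option A(W) is W)
H: W (go to G, an L position)
B: W (go to G, an L position)
E: W (go to I, an L position)
F: W (go to G, an L position)
D: W (go to I, an L position)
J: L (options D(W), F(W), B(W) are all W)
C: W (go to G, an L position)

J: L, D: W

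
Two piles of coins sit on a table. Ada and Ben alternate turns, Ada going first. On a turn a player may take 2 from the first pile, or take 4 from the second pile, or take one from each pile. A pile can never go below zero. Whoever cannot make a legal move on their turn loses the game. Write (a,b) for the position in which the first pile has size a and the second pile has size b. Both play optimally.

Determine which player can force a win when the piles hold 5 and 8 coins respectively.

Ada wins.

Use the standard recursion: the mover loses at a terminal position; elsewhere, the mover wins exactly when some move hands the opponent an L position.
No move ever increases a pile, so every position that can arise here has a ≤ 5 and b ≤ 8; it is enough to label the cells with 0 ≤ a ≤ 5 and 0 ≤ b ≤ 8.
Every move lowers a or b (never raises either), so fill the grid row by row in increasing a, and left to right within a row: each cell's successors are then already labelled.
      b=0  b=1  b=2  b=3  b=4  b=5  b=6  b=7  b=8
a=0:    L    L    L    L    W    W    W    W    L
a=1:    L    W    W    W    W    L    L    L    L
a=2:    W    W    W    W    L    L    W    W    W
a=3:    W    L    L    L    L    W    W    W    W
a=4:    L    L    W    W    W    W    L    L    L
a=5:    L    W    W    W    W    L    L    W    W
Cells with no legal move (terminal, hence L): (0,0), (0,1), (0,2), (0,3), (1,0).
The remaining L cells, each justified by listing all of its moves:
(0,8): only reaches (0,4)(W), which is W → L
(1,5): only reaches (1,1)(W), (0,4)(W), all W → L
(1,6): only reaches (1,2)(W), (0,5)(W), all W → L
(1,7): only reaches (1,3)(W), (0,6)(W), all W → L
(1,8): only reaches (1,4)(W), (0,7)(W), all W → L
(2,4): only reaches (0,4)(W), (2,0)(W), (1,3)(W), all W → L
(2,5): only reaches (0,5)(W), (2,1)(W), (1,4)(W), all W → L
(3,1): only reaches (1,1)(W), (2,0)(W), all W → L
(3,2): only reaches (1,2)(W), (2,1)(W), all W → L
(3,3): only reaches (1,3)(W), (2,2)(W), all W → L
(3,4): only reaches (1,4)(W), (3,0)(W), (2,3)(W), all W → L
(4,0): only reaches (2,0)(W), which is W → L
(4,1): only reaches (2,1)(W), (3,0)(W), all W → L
(4,6): only reaches (2,6)(W), (4,2)(W), (3,5)(W), all W → L
(4,7): only reaches (2,7)(W), (4,3)(W), (3,6)(W), all W → L
(4,8): only reaches (2,8)(W), (4,4)(W), (3,7)(W), all W → L
(5,0): only reaches (3,0)(W), which is W → L
(5,5): only reaches (3,5)(W), (5,1)(W), (4,4)(W), all W → L
(5,6): only reaches (3,6)(W), (5,2)(W), (4,5)(W), all W → L
Every other cell has at least one move into one of the L cells above, so it is W.
The starting position (5,8) is W: Ada should move to (4,7), handing over an L position.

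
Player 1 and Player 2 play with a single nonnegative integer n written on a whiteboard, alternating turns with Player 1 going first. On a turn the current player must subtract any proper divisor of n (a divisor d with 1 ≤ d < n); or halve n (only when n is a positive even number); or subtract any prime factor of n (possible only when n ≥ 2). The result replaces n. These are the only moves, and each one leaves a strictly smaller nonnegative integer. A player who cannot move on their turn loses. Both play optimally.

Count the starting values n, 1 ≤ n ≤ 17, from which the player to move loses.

4

Use the standard recursion: the mover loses at a terminal position; elsewhere, the mover wins exactly when some move hands the opponent an L position.
n=0: no move → L
n=1: no move → L
n=2: →0(L), so W
n=3: →0(L), so W
n=4: →2(W), 3(W) — all W, so L
n=5: →0(L), so W
n=6: →4(L), so W
n=7: →0(L), so W
n=8: →4(L), so W
n=9: →6(W), 8(W) — all W, so L
n=10: →9(L), so W
n=11: →0(L), so W
n=12: →9(L), so W
n=13: →0(L), so W
n=14: →7(W), 12(W), 13(W) — all W, so L
n=15: →14(L), so W
n=16: →14(L), so W
n=17: →0(L), so W
L entries with 1 ≤ n ≤ 17 (n=0 is outside the asked range and is not counted): n = 1, 4, 9, 14; that makes 4.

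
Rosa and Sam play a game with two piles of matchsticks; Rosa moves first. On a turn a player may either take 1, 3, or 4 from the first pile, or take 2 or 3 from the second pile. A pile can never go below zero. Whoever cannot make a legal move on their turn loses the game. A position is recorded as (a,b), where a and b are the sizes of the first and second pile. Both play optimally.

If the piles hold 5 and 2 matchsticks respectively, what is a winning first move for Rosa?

Compute win/loss labels from the base case upward. A position with no move is L. Any other position is W if it can reach an L in one move, else L.
No move ever increases a pile, so every position that can arise here has a ≤ 5 and b ≤ 2; it is enough to label the cells with 0 ≤ a ≤ 5 and 0 ≤ b ≤ 2.
Every move lowers a or b (never raises either), so fill the grid row by row in increasing a, and left to right within a row: each cell's successors are then already labelled.
      b=0  b=1  b=2
a=0:    L    L    W
a=1:    W    W    L
a=2:    L    L    W
a=3:    W    W    L
a=4:    W    W    W
a=5:    W    W    W
Cells with no legal move (terminal, hence L): (0,0), (0,1).
The remaining L cells, each justified by listing all of its moves:
(1,2): L (options (0,2)(W), (1,0)(W) are all W)
(2,0): L (sole option (1,0)(W) is W)
(2,1): L (sole option (1,1)(W) is W)
(3,2): L (options (2,2)(W), (0,2)(W), (3,0)(W) are all W)
Every other cell has at least one move into one of the L cells above, so it is W.
From (5,2), the L positions reachable in one move are: (1,2).

Move to (1,2).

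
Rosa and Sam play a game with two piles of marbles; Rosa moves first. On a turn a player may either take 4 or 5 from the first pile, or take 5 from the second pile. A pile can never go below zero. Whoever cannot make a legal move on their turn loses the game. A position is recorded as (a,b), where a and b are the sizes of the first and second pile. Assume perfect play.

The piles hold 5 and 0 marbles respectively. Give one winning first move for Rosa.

Build the W/L table. Terminal = L. A non-terminal position is W if it has a move to some L; otherwise it is L.
No move ever increases a pile, so every position that can arise here has a ≤ 5 and b ≤ 0; it is enough to label the cells with 0 ≤ a ≤ 5 and 0 ≤ b ≤ 0.
Every move lowers a or b (never raises either), so fill the grid row by row in increasing a, and left to right within a row: each cell's successors are then already labelled.
      b=0
a=0:    L
a=1:    L
a=2:    L
a=3:    L
a=4:    W
a=5:    W
Cells with no legal move (terminal, hence L): (0,0), (1,0), (2,0), (3,0).
Every other cell has at least one move into one of the L cells above, so it is W.
From (5,0), the L positions reachable in one move are: (1,0), (0,0). Any move reaching one of these is winning.

Move to (1,0).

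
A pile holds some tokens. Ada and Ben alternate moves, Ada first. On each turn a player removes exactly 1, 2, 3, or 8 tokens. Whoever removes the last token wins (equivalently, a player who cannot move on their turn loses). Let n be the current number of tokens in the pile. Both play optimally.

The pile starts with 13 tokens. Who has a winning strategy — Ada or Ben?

Ben wins.

Classify positions by backward induction: terminal positions (no move available) are L. From any other position, the mover wins iff some move reaches an L.
n=0: no move → L
n=1: W (go to 0, an L position)
n=2: W (go to 0, an L position)
n=3: W (go to 0, an L position)
n=4: L (options 3(W), 2(W), 1(W) are all W)
n=5: W (go to 4, an L position)
n=6: W (go to 4, an L position)
n=7: W (go to 4, an L position)
n=8: W (go to 0, an L position)
n=9: L (options 8(W), 7(W), 6(W), 1(W) are all W)
n=10: W (go to 9, an L position)
n=11: W (go to 9, an L position)
n=12: W (go to 9, an L position)
n=13: L (options 12(W), 11(W), 10(W), 5(W) are all W)
Every move from 13 reaches a W position, so the mover loses.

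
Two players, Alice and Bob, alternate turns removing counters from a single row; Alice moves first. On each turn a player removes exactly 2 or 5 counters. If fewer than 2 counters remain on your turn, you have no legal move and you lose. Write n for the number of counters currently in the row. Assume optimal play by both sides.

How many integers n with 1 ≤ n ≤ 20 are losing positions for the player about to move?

Build the W/L table. Terminal = L. A non-terminal position is W if it has a move to some L; otherwise it is L.
n=0: no move → L
n=1: no move → L
n=2: can move to 0, which is L ⇒ W
n=3: can move to 1, which is L ⇒ W
n=4: the only move is to 2(W), a W ⇒ L
n=5: can move to 0, which is L ⇒ W
n=6: can move to 4, which is L ⇒ W
n=7: moves to 5(W), 2(W); every one is W ⇒ L
n=8: moves to 6(W), 3(W); every one is W ⇒ L
n=9: can move to 7, which is L ⇒ W
n=10: can move to 8, which is L ⇒ W
n=11: moves to 9(W), 6(W); every one is W ⇒ L
n=12: can move to 7, which is L ⇒ W
n=13: can move to 11, which is L ⇒ W
n=14: moves to 12(W), 9(W); every one is W ⇒ L
n=15: moves to 13(W), 10(W); every one is W ⇒ L
n=16: can move to 14, which is L ⇒ W
n=17: can move to 15, which is L ⇒ W
n=18: moves to 16(W), 13(W); every one is W ⇒ L
n=19: can move to 14, which is L ⇒ W
n=20: can move to 18, which is L ⇒ W
L entries with 1 ≤ n ≤ 20 (n=0 is outside the asked range and is not counted): n = 1, 4, 7, 8, 11, 14, 15, 18; that makes 8.

8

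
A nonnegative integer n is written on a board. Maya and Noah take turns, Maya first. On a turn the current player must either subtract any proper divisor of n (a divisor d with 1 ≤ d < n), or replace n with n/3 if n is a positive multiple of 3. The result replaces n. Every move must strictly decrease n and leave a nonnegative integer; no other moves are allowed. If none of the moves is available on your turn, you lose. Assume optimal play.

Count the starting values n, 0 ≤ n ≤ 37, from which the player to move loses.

Use the standard recursion: the mover loses at a terminal position; elsewhere, the mover wins exactly when some move hands the opponent an L position.
n=0: no move → L
n=1: no move → L
n=2: W (go to 1, an L position)
n=3: W (go to 1, an L position)
n=4: L (options 2(W), 3(W) are all W)
n=5: W (go to 4, an L position)
n=6: W (go to 4, an L position)
n=7: L (sole option 6(W) is W)
n=8: W (go to 4, an L position)
n=9: L (options 3(W), 6(W), 8(W) are all W)
n=10: W (go to 9, an L position)
n=11: L (sole option 10(W) is W)
n=12: W (go to 4, an L position)
n=13: L (sole option 12(W) is W)
n=14: W (go to 7, an L position)
n=15: L (options 5(W), 10(W), 12(W), 14(W) are all W)
n=16: W (go to 15, an L position)
n=17: L (sole option 16(W) is W)
n=18: W (go to 9, an L position)
n=19: L (sole option 18(W) is W)
n=20: W (go to 15, an L position)
n=21: W (go to 7, an L position)
n=22: W (go to 11, an L position)
n=23: L (sole option 22(W) is W)
n=24: W (go to 23, an L position)
n=25: L (options 20(W), 24(W) are all W)
n=26: W (go to 13, an L position)
n=27: W (go to 9, an L position)
n=28: L (options 14(W), 21(W), 24(W), 26(W), 27(W) are all W)
n=29: W (go to 28, an L position)
n=30: W (go to 15, an L position)
n=31: L (sole option 30(W) is W)
n=32: W (go to 28, an L position)
n=33: W (go to 11, an L position)
n=34: W (go to 17, an L position)
n=35: W (go to 28, an L position)
n=36: L (options 12(W), 18(W), 24(W), 27(W), 30(W), 32(W), 33(W), 34(W), 35(W) are all W)
n=37: W (go to 36, an L position)
L entries with 0 ≤ n ≤ 37: n = 0, 1, 4, 7, 9, 11, 13, 15, 17, 19, 23, 25, 28, 31, 36; that makes 15.

15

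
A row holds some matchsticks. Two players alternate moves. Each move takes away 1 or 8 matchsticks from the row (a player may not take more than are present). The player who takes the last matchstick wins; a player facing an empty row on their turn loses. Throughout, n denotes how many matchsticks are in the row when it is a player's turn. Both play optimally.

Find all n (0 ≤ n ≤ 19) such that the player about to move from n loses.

0, 2, 4, 6, 9, 11, 13, 15, 18

Use the standard recursion: the mover loses at a terminal position; elsewhere, the mover wins exactly when some move hands the opponent an L position.
n=0: no move → L
n=1: reaches L-position 0 → W
n=2: only reaches 1(W), which is W → L
n=3: reaches L-position 2 → W
n=4: only reaches 3(W), which is W → L
n=5: reaches L-position 4 → W
n=6: only reaches 5(W), which is W → L
n=7: reaches L-position 6 → W
n=8: reaches L-position 0 → W
n=9: only reaches 8(W), 1(W), all W → L
n=10: reaches L-position 9 → W
n=11: only reaches 10(W), 3(W), all W → L
n=12: reaches L-position 11 → W
n=13: only reaches 12(W), 5(W), all W → L
n=14: reaches L-position 13 → W
n=15: only reaches 14(W), 7(W), all W → L
n=16: reaches L-position 15 → W
n=17: reaches L-position 9 → W
n=18: only reaches 17(W), 10(W), all W → L
n=19: reaches L-position 18 → W
The losing starting values of n are exactly the entries labelled L in this table (9 of them).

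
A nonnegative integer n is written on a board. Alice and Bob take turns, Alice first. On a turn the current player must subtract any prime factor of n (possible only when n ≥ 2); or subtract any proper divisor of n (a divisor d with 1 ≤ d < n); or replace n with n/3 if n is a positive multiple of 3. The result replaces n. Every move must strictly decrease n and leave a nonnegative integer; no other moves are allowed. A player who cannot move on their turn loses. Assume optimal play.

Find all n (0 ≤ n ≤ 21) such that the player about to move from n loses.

Compute win/loss labels from the base case upward. A position with no move is L. Any other position is W if it can reach an L in one move, else L.
n=0: no move → L
n=1: no move → L
n=2: W (go to 0, an L position)
n=3: W (go to 0, an L position)
n=4: L (options 2(W), 3(W) are all W)
n=5: W (go to 0, an L position)
n=6: W (go to 4, an L position)
n=7: W (go to 0, an L position)
n=8: W (go to 4, an L position)
n=9: L (options 3(W), 6(W), 8(W) are all W)
n=10: W (go to 9, an L position)
n=11: W (go to 0, an L position)
n=12: W (go to 4, an L position)
n=13: W (go to 0, an L position)
n=14: L (options 7(W), 12(W), 13(W) are all W)
n=15: W (go to 14, an L position)
n=16: W (go to 14, an L position)
n=17: W (go to 0, an L position)
n=18: W (go to 9, an L position)
n=19: W (go to 0, an L position)
n=20: L (options 10(W), 15(W), 16(W), 18(W), 19(W) are all W)
n=21: W (go to 14, an L position)
Reading off the rows marked L gives the requested list; there are 6 such values of n.

0, 1, 4, 9, 14, 20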